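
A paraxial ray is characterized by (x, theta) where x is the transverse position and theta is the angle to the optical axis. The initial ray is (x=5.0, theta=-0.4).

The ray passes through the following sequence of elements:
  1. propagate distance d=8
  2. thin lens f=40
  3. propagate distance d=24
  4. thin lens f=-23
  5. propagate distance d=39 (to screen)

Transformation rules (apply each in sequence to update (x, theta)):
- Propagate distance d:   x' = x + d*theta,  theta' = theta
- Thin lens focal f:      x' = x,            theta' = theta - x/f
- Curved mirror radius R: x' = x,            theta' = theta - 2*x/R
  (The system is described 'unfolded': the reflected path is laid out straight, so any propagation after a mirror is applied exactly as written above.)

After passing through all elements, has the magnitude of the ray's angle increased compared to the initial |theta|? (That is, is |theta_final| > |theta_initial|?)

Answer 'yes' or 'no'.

Initial: x=5.0000 theta=-0.4000
After 1 (propagate distance d=8): x=1.8000 theta=-0.4000
After 2 (thin lens f=40): x=1.8000 theta=-0.4450
After 3 (propagate distance d=24): x=-8.8800 theta=-0.4450
After 4 (thin lens f=-23): x=-8.8800 theta=-3823/4600 (≈-0.8311)
After 5 (propagate distance d=39 (to screen)): x=-37989/920 (≈-41.2924) theta=-3823/4600 (≈-0.8311)
|theta_initial|=0.4000 |theta_final|=3823/4600 (≈0.8311) -> increased

Answer: yes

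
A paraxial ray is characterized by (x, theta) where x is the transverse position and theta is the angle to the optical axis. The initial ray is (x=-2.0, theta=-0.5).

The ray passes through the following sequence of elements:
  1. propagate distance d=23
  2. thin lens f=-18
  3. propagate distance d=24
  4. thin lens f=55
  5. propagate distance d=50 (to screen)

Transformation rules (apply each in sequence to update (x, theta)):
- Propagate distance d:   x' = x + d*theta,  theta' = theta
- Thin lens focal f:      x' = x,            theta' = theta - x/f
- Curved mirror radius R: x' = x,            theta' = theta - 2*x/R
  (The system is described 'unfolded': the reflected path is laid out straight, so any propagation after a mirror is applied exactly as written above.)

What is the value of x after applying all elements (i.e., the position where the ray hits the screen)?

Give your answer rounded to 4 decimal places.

Answer: -66.4545

Derivation:
Initial: x=-2.0000 theta=-0.5000
After 1 (propagate distance d=23): x=-13.5000 theta=-0.5000
After 2 (thin lens f=-18): x=-13.5000 theta=-1.2500
After 3 (propagate distance d=24): x=-43.5000 theta=-1.2500
After 4 (thin lens f=55): x=-43.5000 theta=-101/220 (≈-0.4591)
After 5 (propagate distance d=50 (to screen)): x=-731/11 (≈-66.4545) theta=-101/220 (≈-0.4591)
Rounded to 4 decimal places: x = -66.4545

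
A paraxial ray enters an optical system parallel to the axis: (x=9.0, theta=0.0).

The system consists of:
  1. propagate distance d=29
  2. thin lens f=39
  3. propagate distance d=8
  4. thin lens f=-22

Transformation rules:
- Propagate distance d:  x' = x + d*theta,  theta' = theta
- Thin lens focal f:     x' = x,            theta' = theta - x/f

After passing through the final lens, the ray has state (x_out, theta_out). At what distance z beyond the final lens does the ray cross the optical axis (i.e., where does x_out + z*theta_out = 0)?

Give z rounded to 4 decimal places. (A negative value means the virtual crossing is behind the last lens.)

Answer: -75.7778

Derivation:
Initial: x=9.0000 theta=0.0000
After 1 (propagate distance d=29): x=9.0000 theta=0.0000
After 2 (thin lens f=39): x=9.0000 theta=-3/13 (≈-0.2308)
After 3 (propagate distance d=8): x=93/13 (≈7.1538) theta=-3/13 (≈-0.2308)
After 4 (thin lens f=-22): x=93/13 (≈7.1538) theta=27/286 (≈0.0944)
z_focus = -x_out/theta_out = -(93/13)/(27/286) = -682/9 ≈ -75.7778
Rounded to 4 decimal places: z = -75.7778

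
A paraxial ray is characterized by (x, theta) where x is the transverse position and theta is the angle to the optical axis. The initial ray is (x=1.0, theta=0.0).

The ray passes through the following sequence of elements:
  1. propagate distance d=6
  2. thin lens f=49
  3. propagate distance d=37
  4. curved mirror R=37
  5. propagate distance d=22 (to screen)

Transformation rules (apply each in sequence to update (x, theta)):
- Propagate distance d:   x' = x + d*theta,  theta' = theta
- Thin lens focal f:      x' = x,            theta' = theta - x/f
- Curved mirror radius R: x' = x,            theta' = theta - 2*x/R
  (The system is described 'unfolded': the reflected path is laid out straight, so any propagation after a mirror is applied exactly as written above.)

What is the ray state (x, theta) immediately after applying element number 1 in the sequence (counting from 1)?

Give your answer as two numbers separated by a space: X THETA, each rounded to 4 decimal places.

Initial: x=1.0000 theta=0.0000
After 1 (propagate distance d=6): x=1.0000 theta=0.0000
Rounded to 4 decimal places: x = 1.0000, theta = 0.0000

Answer: 1.0000 0.0000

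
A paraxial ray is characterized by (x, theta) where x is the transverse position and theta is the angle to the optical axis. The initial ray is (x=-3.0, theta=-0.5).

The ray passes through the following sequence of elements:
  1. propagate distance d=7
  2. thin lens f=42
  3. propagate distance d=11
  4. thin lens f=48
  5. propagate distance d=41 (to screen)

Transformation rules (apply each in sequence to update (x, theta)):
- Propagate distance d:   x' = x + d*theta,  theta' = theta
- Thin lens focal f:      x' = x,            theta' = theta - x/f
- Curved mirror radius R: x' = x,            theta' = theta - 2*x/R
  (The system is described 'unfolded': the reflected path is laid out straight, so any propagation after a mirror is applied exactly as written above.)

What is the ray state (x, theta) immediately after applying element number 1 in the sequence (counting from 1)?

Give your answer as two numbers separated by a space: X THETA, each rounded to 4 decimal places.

Answer: -6.5000 -0.5000

Derivation:
Initial: x=-3.0000 theta=-0.5000
After 1 (propagate distance d=7): x=-6.5000 theta=-0.5000
Rounded to 4 decimal places: x = -6.5000, theta = -0.5000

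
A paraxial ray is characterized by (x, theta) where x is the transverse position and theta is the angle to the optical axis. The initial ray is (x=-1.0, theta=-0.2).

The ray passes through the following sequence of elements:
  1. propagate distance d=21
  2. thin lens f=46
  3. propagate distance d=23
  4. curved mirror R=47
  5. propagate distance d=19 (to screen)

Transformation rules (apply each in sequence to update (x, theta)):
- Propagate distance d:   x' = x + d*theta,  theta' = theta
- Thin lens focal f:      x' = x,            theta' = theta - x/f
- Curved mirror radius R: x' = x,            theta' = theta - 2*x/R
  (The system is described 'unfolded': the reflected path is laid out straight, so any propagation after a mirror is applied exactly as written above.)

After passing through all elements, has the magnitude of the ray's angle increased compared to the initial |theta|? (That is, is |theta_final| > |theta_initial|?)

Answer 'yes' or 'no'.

Initial: x=-1.0000 theta=-0.2000
After 1 (propagate distance d=21): x=-5.2000 theta=-0.2000
After 2 (thin lens f=46): x=-5.2000 theta=-2/23 (≈-0.0870)
After 3 (propagate distance d=23): x=-7.2000 theta=-2/23 (≈-0.0870)
After 4 (curved mirror R=47): x=-7.2000 theta=1186/5405 (≈0.2194)
After 5 (propagate distance d=19 (to screen)): x=-16382/5405 (≈-3.0309) theta=1186/5405 (≈0.2194)
|theta_initial|=0.2000 |theta_final|=1186/5405 (≈0.2194) -> increased

Answer: yes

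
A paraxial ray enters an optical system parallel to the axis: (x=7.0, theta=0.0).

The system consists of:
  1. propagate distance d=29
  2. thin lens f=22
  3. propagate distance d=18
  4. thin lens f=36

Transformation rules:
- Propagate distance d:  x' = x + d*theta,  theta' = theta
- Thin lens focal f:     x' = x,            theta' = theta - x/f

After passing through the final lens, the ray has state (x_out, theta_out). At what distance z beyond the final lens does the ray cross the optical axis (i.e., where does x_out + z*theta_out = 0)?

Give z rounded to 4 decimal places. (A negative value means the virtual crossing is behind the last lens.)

Answer: 3.6000

Derivation:
Initial: x=7.0000 theta=0.0000
After 1 (propagate distance d=29): x=7.0000 theta=0.0000
After 2 (thin lens f=22): x=7.0000 theta=-7/22 (≈-0.3182)
After 3 (propagate distance d=18): x=14/11 (≈1.2727) theta=-7/22 (≈-0.3182)
After 4 (thin lens f=36): x=14/11 (≈1.2727) theta=-35/99 (≈-0.3535)
z_focus = -x_out/theta_out = -(14/11)/(-35/99) = 3.6000
Rounded to 4 decimal places: z = 3.6000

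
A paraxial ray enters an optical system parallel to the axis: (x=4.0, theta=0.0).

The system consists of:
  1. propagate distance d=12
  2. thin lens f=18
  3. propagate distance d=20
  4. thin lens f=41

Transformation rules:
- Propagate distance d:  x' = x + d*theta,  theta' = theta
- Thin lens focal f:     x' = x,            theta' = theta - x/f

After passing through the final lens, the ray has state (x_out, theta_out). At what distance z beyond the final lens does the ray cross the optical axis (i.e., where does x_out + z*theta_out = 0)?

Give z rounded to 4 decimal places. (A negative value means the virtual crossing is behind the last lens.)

Answer: -2.1026

Derivation:
Initial: x=4.0000 theta=0.0000
After 1 (propagate distance d=12): x=4.0000 theta=0.0000
After 2 (thin lens f=18): x=4.0000 theta=-2/9 (≈-0.2222)
After 3 (propagate distance d=20): x=-4/9 (≈-0.4444) theta=-2/9 (≈-0.2222)
After 4 (thin lens f=41): x=-4/9 (≈-0.4444) theta=-26/123 (≈-0.2114)
z_focus = -x_out/theta_out = -(-4/9)/(-26/123) = -82/39 ≈ -2.1026
Rounded to 4 decimal places: z = -2.1026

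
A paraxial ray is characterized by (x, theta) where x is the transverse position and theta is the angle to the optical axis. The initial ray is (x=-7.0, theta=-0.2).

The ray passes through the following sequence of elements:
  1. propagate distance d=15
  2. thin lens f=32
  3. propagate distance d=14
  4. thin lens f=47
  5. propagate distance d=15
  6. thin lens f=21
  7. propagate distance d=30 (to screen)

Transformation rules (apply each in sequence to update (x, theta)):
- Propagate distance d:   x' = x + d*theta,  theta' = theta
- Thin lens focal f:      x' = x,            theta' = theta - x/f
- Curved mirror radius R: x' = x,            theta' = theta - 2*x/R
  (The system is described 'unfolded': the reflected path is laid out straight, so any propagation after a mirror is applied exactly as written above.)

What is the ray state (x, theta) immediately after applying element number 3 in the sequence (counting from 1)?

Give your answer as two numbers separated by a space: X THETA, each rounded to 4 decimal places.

Initial: x=-7.0000 theta=-0.2000
After 1 (propagate distance d=15): x=-10.0000 theta=-0.2000
After 2 (thin lens f=32): x=-10.0000 theta=0.1125
After 3 (propagate distance d=14): x=-8.4250 theta=0.1125
Rounded to 4 decimal places: x = -8.4250, theta = 0.1125

Answer: -8.4250 0.1125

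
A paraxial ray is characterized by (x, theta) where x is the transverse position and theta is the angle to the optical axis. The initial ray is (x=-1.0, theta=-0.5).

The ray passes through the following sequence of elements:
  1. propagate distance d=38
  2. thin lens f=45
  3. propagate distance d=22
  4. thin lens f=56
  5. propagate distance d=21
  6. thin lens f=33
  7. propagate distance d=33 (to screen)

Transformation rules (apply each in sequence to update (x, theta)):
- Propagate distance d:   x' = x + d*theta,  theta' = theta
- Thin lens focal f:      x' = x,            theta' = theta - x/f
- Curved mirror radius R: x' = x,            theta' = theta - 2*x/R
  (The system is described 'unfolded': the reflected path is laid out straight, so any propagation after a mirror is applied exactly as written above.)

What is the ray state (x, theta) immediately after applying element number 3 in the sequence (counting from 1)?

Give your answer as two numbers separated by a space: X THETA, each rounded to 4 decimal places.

Initial: x=-1.0000 theta=-0.5000
After 1 (propagate distance d=38): x=-20.0000 theta=-0.5000
After 2 (thin lens f=45): x=-20.0000 theta=-1/18 (≈-0.0556)
After 3 (propagate distance d=22): x=-191/9 (≈-21.2222) theta=-1/18 (≈-0.0556)
Rounded to 4 decimal places: x = -21.2222, theta = -0.0556

Answer: -21.2222 -0.0556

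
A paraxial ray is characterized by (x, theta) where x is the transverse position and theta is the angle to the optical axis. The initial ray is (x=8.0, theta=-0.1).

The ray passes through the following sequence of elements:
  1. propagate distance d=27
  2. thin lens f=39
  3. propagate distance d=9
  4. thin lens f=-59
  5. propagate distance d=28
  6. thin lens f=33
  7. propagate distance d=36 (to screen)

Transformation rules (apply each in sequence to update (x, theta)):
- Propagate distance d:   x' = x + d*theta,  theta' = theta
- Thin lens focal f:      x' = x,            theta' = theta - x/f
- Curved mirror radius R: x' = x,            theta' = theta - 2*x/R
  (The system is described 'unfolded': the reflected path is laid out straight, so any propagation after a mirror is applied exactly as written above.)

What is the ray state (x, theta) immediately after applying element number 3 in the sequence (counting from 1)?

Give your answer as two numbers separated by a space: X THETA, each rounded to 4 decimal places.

Initial: x=8.0000 theta=-0.1000
After 1 (propagate distance d=27): x=5.3000 theta=-0.1000
After 2 (thin lens f=39): x=5.3000 theta=-46/195 (≈-0.2359)
After 3 (propagate distance d=9): x=413/130 (≈3.1769) theta=-46/195 (≈-0.2359)
Rounded to 4 decimal places: x = 3.1769, theta = -0.2359

Answer: 3.1769 -0.2359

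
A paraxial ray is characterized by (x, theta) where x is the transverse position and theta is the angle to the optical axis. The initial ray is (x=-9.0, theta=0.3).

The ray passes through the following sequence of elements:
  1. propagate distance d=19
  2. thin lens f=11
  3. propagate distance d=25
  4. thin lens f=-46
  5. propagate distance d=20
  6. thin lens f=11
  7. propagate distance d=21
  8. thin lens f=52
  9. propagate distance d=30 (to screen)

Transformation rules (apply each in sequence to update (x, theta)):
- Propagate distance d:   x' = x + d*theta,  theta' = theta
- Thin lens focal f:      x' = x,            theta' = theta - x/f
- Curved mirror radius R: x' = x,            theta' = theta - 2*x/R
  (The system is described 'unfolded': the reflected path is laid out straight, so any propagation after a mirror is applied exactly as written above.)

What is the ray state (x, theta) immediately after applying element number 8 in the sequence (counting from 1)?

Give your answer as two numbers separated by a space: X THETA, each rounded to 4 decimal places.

Answer: -8.2287 -1.6044

Derivation:
Initial: x=-9.0000 theta=0.3000
After 1 (propagate distance d=19): x=-3.3000 theta=0.3000
After 2 (thin lens f=11): x=-3.3000 theta=0.6000
After 3 (propagate distance d=25): x=11.7000 theta=0.6000
After 4 (thin lens f=-46): x=11.7000 theta=393/460 (≈0.8543)
After 5 (propagate distance d=20): x=6621/230 (≈28.7870) theta=393/460 (≈0.8543)
After 6 (thin lens f=11): x=6621/230 (≈28.7870) theta=-8919/5060 (≈-1.7626)
After 7 (propagate distance d=21): x=-41637/5060 (≈-8.2287) theta=-8919/5060 (≈-1.7626)
After 8 (thin lens f=52): x=-41637/5060 (≈-8.2287) theta=-422151/263120 (≈-1.6044)
Rounded to 4 decimal places: x = -8.2287, theta = -1.6044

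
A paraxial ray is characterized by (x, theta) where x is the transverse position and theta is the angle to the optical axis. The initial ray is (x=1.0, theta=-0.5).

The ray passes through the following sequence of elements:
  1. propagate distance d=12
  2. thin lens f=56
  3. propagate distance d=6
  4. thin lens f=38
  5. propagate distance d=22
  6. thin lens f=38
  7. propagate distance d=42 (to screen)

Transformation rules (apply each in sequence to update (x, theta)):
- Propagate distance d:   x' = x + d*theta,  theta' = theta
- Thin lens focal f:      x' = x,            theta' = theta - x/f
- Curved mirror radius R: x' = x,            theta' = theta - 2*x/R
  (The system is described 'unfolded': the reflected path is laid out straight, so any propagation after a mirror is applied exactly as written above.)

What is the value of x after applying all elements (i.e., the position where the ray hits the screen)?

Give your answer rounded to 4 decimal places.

Initial: x=1.0000 theta=-0.5000
After 1 (propagate distance d=12): x=-5.0000 theta=-0.5000
After 2 (thin lens f=56): x=-5.0000 theta=-23/56 (≈-0.4107)
After 3 (propagate distance d=6): x=-209/28 (≈-7.4643) theta=-23/56 (≈-0.4107)
After 4 (thin lens f=38): x=-209/28 (≈-7.4643) theta=-3/14 (≈-0.2143)
After 5 (propagate distance d=22): x=-341/28 (≈-12.1786) theta=-3/14 (≈-0.2143)
After 6 (thin lens f=38): x=-341/28 (≈-12.1786) theta=113/1064 (≈0.1062)
After 7 (propagate distance d=42 (to screen)): x=-2053/266 (≈-7.7180) theta=113/1064 (≈0.1062)
Rounded to 4 decimal places: x = -7.7180

Answer: -7.7180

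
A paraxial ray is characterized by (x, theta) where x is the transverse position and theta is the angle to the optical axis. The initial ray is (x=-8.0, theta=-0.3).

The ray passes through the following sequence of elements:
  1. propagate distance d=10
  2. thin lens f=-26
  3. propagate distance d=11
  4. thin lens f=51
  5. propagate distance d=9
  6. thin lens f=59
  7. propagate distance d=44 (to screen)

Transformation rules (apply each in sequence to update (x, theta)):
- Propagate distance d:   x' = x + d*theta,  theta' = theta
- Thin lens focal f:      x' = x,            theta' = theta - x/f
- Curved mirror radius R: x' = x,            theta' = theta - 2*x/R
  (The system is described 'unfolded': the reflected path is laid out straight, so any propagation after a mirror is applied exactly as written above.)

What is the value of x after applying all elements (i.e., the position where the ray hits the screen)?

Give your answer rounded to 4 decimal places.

Initial: x=-8.0000 theta=-0.3000
After 1 (propagate distance d=10): x=-11.0000 theta=-0.3000
After 2 (thin lens f=-26): x=-11.0000 theta=-47/65 (≈-0.7231)
After 3 (propagate distance d=11): x=-1232/65 (≈-18.9538) theta=-47/65 (≈-0.7231)
After 4 (thin lens f=51): x=-1232/65 (≈-18.9538) theta=-233/663 (≈-0.3514)
After 5 (propagate distance d=9): x=-24439/1105 (≈-22.1167) theta=-233/663 (≈-0.3514)
After 6 (thin lens f=59): x=-24439/1105 (≈-22.1167) theta=4582/195585 (≈0.0234)
After 7 (propagate distance d=44 (to screen)): x=-824819/39117 (≈-21.0859) theta=4582/195585 (≈0.0234)
Rounded to 4 decimal places: x = -21.0859

Answer: -21.0859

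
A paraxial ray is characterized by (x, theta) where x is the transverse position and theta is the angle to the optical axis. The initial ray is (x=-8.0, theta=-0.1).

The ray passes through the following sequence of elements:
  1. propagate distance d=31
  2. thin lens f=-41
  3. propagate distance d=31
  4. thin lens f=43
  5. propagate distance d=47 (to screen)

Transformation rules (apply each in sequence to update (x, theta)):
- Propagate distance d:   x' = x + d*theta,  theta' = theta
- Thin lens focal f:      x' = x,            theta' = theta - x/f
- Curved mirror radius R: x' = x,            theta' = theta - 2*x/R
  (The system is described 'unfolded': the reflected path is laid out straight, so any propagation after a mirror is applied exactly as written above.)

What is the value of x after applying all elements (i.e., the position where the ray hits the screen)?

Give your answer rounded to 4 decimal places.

Answer: -15.3227

Derivation:
Initial: x=-8.0000 theta=-0.1000
After 1 (propagate distance d=31): x=-11.1000 theta=-0.1000
After 2 (thin lens f=-41): x=-11.1000 theta=-76/205 (≈-0.3707)
After 3 (propagate distance d=31): x=-9263/410 (≈-22.5927) theta=-76/205 (≈-0.3707)
After 4 (thin lens f=43): x=-9263/410 (≈-22.5927) theta=2727/17630 (≈0.1547)
After 5 (propagate distance d=47 (to screen)): x=-27014/1763 (≈-15.3227) theta=2727/17630 (≈0.1547)
Rounded to 4 decimal places: x = -15.3227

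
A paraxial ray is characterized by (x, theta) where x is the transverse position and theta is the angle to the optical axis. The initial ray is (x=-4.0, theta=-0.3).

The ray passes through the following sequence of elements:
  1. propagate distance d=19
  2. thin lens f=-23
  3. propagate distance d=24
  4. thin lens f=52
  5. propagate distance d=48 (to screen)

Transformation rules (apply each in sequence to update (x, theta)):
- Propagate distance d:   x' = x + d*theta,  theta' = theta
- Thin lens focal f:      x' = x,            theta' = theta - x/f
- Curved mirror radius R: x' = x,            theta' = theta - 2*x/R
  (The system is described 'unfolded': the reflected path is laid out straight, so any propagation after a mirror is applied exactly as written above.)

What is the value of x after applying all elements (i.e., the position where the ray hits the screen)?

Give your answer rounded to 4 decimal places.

Initial: x=-4.0000 theta=-0.3000
After 1 (propagate distance d=19): x=-9.7000 theta=-0.3000
After 2 (thin lens f=-23): x=-9.7000 theta=-83/115 (≈-0.7217)
After 3 (propagate distance d=24): x=-1243/46 (≈-27.0217) theta=-83/115 (≈-0.7217)
After 4 (thin lens f=52): x=-1243/46 (≈-27.0217) theta=-2417/11960 (≈-0.2021)
After 5 (propagate distance d=48 (to screen)): x=-109799/2990 (≈-36.7221) theta=-2417/11960 (≈-0.2021)
Rounded to 4 decimal places: x = -36.7221

Answer: -36.7221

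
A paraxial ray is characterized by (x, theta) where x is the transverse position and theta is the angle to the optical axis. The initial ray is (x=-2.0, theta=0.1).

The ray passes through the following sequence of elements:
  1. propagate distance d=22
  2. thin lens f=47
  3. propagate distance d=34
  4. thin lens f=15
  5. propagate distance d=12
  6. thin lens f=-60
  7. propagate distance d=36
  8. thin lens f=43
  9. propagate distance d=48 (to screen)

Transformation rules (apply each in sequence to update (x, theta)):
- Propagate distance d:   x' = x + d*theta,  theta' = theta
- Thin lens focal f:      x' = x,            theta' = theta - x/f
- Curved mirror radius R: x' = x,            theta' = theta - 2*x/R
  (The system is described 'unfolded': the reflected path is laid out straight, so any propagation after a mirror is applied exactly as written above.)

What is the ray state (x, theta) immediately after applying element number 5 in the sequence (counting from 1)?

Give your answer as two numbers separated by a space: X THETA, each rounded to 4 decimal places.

Answer: 1.8400 -0.1346

Derivation:
Initial: x=-2.0000 theta=0.1000
After 1 (propagate distance d=22): x=0.2000 theta=0.1000
After 2 (thin lens f=47): x=0.2000 theta=9/94 (≈0.0957)
After 3 (propagate distance d=34): x=812/235 (≈3.4553) theta=9/94 (≈0.0957)
After 4 (thin lens f=15): x=812/235 (≈3.4553) theta=-949/7050 (≈-0.1346)
After 5 (propagate distance d=12): x=1.8400 theta=-949/7050 (≈-0.1346)
Rounded to 4 decimal places: x = 1.8400, theta = -0.1346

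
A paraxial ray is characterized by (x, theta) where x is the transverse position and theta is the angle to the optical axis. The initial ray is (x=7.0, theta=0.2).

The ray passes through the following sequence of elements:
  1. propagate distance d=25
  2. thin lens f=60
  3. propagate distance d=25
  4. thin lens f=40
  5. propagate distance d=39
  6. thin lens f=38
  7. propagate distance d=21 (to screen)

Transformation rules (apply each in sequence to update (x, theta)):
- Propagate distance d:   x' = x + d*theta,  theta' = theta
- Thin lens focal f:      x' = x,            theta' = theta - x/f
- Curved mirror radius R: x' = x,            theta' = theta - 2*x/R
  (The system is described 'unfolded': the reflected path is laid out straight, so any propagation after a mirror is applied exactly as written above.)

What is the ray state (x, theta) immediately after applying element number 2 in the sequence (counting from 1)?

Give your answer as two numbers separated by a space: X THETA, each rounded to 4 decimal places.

Answer: 12.0000 0.0000

Derivation:
Initial: x=7.0000 theta=0.2000
After 1 (propagate distance d=25): x=12.0000 theta=0.2000
After 2 (thin lens f=60): x=12.0000 theta=0.0000
Rounded to 4 decimal places: x = 12.0000, theta = 0.0000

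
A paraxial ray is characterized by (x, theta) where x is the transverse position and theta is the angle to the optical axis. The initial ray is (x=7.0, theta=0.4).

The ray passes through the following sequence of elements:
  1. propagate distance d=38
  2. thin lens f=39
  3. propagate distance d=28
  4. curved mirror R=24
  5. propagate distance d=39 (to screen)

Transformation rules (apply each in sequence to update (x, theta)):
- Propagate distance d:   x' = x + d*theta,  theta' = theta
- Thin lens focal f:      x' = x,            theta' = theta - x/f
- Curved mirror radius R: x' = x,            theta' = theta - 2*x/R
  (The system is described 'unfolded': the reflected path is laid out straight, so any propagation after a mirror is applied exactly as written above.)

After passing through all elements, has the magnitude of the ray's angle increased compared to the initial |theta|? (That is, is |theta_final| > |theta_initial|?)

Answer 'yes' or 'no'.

Initial: x=7.0000 theta=0.4000
After 1 (propagate distance d=38): x=22.2000 theta=0.4000
After 2 (thin lens f=39): x=22.2000 theta=-11/65 (≈-0.1692)
After 3 (propagate distance d=28): x=227/13 (≈17.4615) theta=-11/65 (≈-0.1692)
After 4 (curved mirror R=24): x=227/13 (≈17.4615) theta=-1267/780 (≈-1.6244)
After 5 (propagate distance d=39 (to screen)): x=-11931/260 (≈-45.8885) theta=-1267/780 (≈-1.6244)
|theta_initial|=0.4000 |theta_final|=1267/780 (≈1.6244) -> increased

Answer: yes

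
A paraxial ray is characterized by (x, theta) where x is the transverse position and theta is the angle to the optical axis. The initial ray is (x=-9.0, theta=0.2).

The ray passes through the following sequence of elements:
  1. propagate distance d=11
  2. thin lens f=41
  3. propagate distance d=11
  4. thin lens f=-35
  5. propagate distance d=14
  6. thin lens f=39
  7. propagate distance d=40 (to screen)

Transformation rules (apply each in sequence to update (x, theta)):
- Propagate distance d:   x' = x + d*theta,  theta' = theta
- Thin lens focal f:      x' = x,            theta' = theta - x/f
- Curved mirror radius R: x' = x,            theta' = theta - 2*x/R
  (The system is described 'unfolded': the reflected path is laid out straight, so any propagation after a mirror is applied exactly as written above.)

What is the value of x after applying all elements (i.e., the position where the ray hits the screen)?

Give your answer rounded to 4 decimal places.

Initial: x=-9.0000 theta=0.2000
After 1 (propagate distance d=11): x=-6.8000 theta=0.2000
After 2 (thin lens f=41): x=-6.8000 theta=15/41 (≈0.3659)
After 3 (propagate distance d=11): x=-569/205 (≈-2.7756) theta=15/41 (≈0.3659)
After 4 (thin lens f=-35): x=-569/205 (≈-2.7756) theta=2056/7175 (≈0.2866)
After 5 (propagate distance d=14): x=1267/1025 (≈1.2361) theta=2056/7175 (≈0.2866)
After 6 (thin lens f=39): x=1267/1025 (≈1.2361) theta=14263/55965 (≈0.2549)
After 7 (propagate distance d=40 (to screen)): x=3198491/279825 (≈11.4303) theta=14263/55965 (≈0.2549)
Rounded to 4 decimal places: x = 11.4303

Answer: 11.4303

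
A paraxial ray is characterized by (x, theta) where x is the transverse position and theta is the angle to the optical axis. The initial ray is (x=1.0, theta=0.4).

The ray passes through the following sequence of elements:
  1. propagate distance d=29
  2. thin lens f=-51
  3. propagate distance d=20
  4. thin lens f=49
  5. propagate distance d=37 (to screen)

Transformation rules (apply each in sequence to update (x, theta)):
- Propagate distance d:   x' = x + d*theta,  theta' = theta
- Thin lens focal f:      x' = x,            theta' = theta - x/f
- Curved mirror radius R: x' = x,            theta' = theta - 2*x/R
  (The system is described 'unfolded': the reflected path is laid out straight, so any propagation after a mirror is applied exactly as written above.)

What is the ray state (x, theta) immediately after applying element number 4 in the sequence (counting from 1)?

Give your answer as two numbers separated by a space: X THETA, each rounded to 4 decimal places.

Answer: 25.5412 0.1258

Derivation:
Initial: x=1.0000 theta=0.4000
After 1 (propagate distance d=29): x=12.6000 theta=0.4000
After 2 (thin lens f=-51): x=12.6000 theta=11/17 (≈0.6471)
After 3 (propagate distance d=20): x=2171/85 (≈25.5412) theta=11/17 (≈0.6471)
After 4 (thin lens f=49): x=2171/85 (≈25.5412) theta=524/4165 (≈0.1258)
Rounded to 4 decimal places: x = 25.5412, theta = 0.1258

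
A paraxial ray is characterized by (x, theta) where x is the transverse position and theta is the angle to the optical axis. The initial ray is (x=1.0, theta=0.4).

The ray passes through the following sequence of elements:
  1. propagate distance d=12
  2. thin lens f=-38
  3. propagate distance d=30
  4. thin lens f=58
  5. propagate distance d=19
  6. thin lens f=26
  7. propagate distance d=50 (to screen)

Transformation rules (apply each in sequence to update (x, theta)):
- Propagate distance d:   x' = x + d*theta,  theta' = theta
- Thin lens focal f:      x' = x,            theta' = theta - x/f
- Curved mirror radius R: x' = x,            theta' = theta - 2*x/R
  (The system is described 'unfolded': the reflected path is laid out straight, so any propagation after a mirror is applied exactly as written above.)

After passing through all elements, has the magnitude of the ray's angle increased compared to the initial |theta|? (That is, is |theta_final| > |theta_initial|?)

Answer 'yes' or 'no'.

Initial: x=1.0000 theta=0.4000
After 1 (propagate distance d=12): x=5.8000 theta=0.4000
After 2 (thin lens f=-38): x=5.8000 theta=21/38 (≈0.5526)
After 3 (propagate distance d=30): x=2126/95 (≈22.3789) theta=21/38 (≈0.5526)
After 4 (thin lens f=58): x=2126/95 (≈22.3789) theta=919/5510 (≈0.1668)
After 5 (propagate distance d=19): x=140769/5510 (≈25.5479) theta=919/5510 (≈0.1668)
After 6 (thin lens f=26): x=140769/5510 (≈25.5479) theta=-23375/28652 (≈-0.8158)
After 7 (propagate distance d=50 (to screen)): x=-545939/35815 (≈-15.2433) theta=-23375/28652 (≈-0.8158)
|theta_initial|=0.4000 |theta_final|=23375/28652 (≈0.8158) -> increased

Answer: yes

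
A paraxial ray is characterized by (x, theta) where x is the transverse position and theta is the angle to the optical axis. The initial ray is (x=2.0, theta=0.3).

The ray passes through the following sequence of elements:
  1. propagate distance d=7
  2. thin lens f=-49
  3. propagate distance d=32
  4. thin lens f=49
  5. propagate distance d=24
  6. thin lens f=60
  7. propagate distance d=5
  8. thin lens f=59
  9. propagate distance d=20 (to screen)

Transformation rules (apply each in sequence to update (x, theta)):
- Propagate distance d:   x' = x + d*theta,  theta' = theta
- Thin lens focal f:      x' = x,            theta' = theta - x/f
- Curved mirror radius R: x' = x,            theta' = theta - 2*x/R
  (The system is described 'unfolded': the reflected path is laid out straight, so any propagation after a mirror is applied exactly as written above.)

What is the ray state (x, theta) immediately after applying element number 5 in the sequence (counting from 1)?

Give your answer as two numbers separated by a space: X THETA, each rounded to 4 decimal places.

Answer: 17.5641 0.0494

Derivation:
Initial: x=2.0000 theta=0.3000
After 1 (propagate distance d=7): x=4.1000 theta=0.3000
After 2 (thin lens f=-49): x=4.1000 theta=94/245 (≈0.3837)
After 3 (propagate distance d=32): x=1605/98 (≈16.3776) theta=94/245 (≈0.3837)
After 4 (thin lens f=49): x=1605/98 (≈16.3776) theta=1187/24010 (≈0.0494)
After 5 (propagate distance d=24): x=421713/24010 (≈17.5641) theta=1187/24010 (≈0.0494)
Rounded to 4 decimal places: x = 17.5641, theta = 0.0494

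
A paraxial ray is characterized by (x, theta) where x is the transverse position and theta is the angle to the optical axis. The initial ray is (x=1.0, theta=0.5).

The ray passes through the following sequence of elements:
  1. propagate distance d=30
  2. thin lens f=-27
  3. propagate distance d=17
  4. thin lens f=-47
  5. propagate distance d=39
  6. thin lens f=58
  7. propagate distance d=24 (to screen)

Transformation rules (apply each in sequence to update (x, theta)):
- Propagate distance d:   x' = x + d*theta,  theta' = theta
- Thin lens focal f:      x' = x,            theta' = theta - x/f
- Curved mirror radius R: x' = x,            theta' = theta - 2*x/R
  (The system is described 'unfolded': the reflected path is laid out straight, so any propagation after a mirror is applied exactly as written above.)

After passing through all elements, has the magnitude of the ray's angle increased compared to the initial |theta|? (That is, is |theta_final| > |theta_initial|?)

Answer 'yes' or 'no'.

Answer: no

Derivation:
Initial: x=1.0000 theta=0.5000
After 1 (propagate distance d=30): x=16.0000 theta=0.5000
After 2 (thin lens f=-27): x=16.0000 theta=59/54 (≈1.0926)
After 3 (propagate distance d=17): x=1867/54 (≈34.5741) theta=59/54 (≈1.0926)
After 4 (thin lens f=-47): x=1867/54 (≈34.5741) theta=2320/1269 (≈1.8282)
After 5 (propagate distance d=39): x=268709/2538 (≈105.8743) theta=2320/1269 (≈1.8282)
After 6 (thin lens f=58): x=268709/2538 (≈105.8743) theta=137/49068 (≈0.0028)
After 7 (propagate distance d=24 (to screen)): x=7797493/73602 (≈105.9413) theta=137/49068 (≈0.0028)
|theta_initial|=0.5000 |theta_final|=137/49068 (≈0.0028) -> not increased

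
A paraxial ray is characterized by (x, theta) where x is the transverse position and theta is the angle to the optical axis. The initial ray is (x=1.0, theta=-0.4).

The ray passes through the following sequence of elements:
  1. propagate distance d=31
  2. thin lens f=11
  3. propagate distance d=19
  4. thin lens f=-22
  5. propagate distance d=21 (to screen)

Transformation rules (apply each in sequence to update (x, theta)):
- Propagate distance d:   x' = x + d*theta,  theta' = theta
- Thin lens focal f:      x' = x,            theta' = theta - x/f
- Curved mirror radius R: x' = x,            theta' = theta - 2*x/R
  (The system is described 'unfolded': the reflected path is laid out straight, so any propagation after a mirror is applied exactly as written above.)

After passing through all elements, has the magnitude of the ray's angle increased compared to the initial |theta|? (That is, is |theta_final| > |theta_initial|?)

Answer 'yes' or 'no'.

Initial: x=1.0000 theta=-0.4000
After 1 (propagate distance d=31): x=-11.4000 theta=-0.4000
After 2 (thin lens f=11): x=-11.4000 theta=7/11 (≈0.6364)
After 3 (propagate distance d=19): x=38/55 (≈0.6909) theta=7/11 (≈0.6364)
After 4 (thin lens f=-22): x=38/55 (≈0.6909) theta=404/605 (≈0.6678)
After 5 (propagate distance d=21 (to screen)): x=8902/605 (≈14.7140) theta=404/605 (≈0.6678)
|theta_initial|=0.4000 |theta_final|=404/605 (≈0.6678) -> increased

Answer: yes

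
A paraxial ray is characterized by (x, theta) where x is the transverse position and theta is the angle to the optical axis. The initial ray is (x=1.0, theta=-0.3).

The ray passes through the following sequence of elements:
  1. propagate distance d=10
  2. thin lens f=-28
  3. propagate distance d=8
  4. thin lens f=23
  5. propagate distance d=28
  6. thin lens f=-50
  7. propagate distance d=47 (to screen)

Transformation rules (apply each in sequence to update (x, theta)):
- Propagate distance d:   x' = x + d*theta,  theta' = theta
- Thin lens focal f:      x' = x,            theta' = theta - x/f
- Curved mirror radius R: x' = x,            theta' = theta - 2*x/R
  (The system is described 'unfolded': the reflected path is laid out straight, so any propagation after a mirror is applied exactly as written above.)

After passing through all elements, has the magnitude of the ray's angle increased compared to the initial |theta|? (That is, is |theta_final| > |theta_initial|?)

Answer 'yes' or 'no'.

Answer: yes

Derivation:
Initial: x=1.0000 theta=-0.3000
After 1 (propagate distance d=10): x=-2.0000 theta=-0.3000
After 2 (thin lens f=-28): x=-2.0000 theta=-13/35 (≈-0.3714)
After 3 (propagate distance d=8): x=-174/35 (≈-4.9714) theta=-13/35 (≈-0.3714)
After 4 (thin lens f=23): x=-174/35 (≈-4.9714) theta=-25/161 (≈-0.1553)
After 5 (propagate distance d=28): x=-7502/805 (≈-9.3193) theta=-25/161 (≈-0.1553)
After 6 (thin lens f=-50): x=-7502/805 (≈-9.3193) theta=-6876/20125 (≈-0.3417)
After 7 (propagate distance d=47 (to screen)): x=-510722/20125 (≈-25.3775) theta=-6876/20125 (≈-0.3417)
|theta_initial|=0.3000 |theta_final|=6876/20125 (≈0.3417) -> increased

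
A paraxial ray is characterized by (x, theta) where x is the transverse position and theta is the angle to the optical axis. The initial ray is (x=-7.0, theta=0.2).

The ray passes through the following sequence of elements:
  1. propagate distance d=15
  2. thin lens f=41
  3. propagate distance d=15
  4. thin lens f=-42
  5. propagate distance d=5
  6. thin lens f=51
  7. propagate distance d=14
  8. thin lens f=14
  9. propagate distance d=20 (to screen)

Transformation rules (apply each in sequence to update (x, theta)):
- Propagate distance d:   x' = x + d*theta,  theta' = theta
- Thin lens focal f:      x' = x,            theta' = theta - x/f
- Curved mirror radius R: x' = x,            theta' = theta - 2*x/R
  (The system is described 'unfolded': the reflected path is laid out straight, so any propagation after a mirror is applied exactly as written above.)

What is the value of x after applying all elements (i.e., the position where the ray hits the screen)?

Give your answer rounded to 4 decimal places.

Initial: x=-7.0000 theta=0.2000
After 1 (propagate distance d=15): x=-4.0000 theta=0.2000
After 2 (thin lens f=41): x=-4.0000 theta=61/205 (≈0.2976)
After 3 (propagate distance d=15): x=19/41 (≈0.4634) theta=61/205 (≈0.2976)
After 4 (thin lens f=-42): x=19/41 (≈0.4634) theta=2657/8610 (≈0.3086)
After 5 (propagate distance d=5): x=3455/1722 (≈2.0064) theta=2657/8610 (≈0.3086)
After 6 (thin lens f=51): x=3455/1722 (≈2.0064) theta=59116/219555 (≈0.2693)
After 7 (propagate distance d=14): x=2536273/439110 (≈5.7759) theta=59116/219555 (≈0.2693)
After 8 (thin lens f=14): x=2536273/439110 (≈5.7759) theta=-3455/24108 (≈-0.1433)
After 9 (propagate distance d=20 (to screen)): x=8943661/3073770 (≈2.9097) theta=-3455/24108 (≈-0.1433)
Rounded to 4 decimal places: x = 2.9097

Answer: 2.9097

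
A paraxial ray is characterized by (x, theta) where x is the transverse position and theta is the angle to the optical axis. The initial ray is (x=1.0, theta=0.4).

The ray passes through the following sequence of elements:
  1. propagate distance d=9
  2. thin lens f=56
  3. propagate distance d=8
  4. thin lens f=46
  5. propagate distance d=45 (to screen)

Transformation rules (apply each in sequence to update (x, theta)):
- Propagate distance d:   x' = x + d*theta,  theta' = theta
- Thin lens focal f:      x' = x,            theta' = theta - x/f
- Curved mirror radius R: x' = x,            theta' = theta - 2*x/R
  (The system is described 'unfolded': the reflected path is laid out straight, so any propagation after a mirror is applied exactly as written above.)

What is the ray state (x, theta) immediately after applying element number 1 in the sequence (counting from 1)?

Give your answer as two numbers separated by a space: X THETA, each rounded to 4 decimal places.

Initial: x=1.0000 theta=0.4000
After 1 (propagate distance d=9): x=4.6000 theta=0.4000
Rounded to 4 decimal places: x = 4.6000, theta = 0.4000

Answer: 4.6000 0.4000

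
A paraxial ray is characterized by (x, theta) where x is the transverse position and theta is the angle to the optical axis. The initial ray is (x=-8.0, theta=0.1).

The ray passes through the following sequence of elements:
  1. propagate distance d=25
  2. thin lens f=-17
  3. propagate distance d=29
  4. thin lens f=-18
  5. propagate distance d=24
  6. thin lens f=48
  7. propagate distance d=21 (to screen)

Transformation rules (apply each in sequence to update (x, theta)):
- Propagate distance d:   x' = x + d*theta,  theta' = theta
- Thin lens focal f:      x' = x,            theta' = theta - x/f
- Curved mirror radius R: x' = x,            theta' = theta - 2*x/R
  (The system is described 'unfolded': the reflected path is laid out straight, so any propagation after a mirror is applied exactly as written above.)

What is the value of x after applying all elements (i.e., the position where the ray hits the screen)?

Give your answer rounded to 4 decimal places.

Answer: -37.4180

Derivation:
Initial: x=-8.0000 theta=0.1000
After 1 (propagate distance d=25): x=-5.5000 theta=0.1000
After 2 (thin lens f=-17): x=-5.5000 theta=-19/85 (≈-0.2235)
After 3 (propagate distance d=29): x=-2037/170 (≈-11.9824) theta=-19/85 (≈-0.2235)
After 4 (thin lens f=-18): x=-2037/170 (≈-11.9824) theta=-907/1020 (≈-0.8892)
After 5 (propagate distance d=24): x=-1133/34 (≈-33.3235) theta=-907/1020 (≈-0.8892)
After 6 (thin lens f=48): x=-1133/34 (≈-33.3235) theta=-1591/8160 (≈-0.1950)
After 7 (propagate distance d=21 (to screen)): x=-101777/2720 (≈-37.4180) theta=-1591/8160 (≈-0.1950)
Rounded to 4 decimal places: x = -37.4180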